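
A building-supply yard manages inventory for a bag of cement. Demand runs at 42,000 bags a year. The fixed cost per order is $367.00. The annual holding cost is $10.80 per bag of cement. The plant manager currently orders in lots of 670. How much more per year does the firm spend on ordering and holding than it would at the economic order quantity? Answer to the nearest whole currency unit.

Extra cost ≈ $8,377 per year

EOQ = √(2DS/H) = √(2 × 42,000 × 367 / 10.8) ≈ 1689.51.
Cost at Q* = (D/Q*)S + (Q*/2)H = √(2DSH) ≈ $18,246.71.
Cost at Q = 670: (42,000/670)×367 + (670/2)×10.8 = $23,005.97 + $3,618.00 = $26,623.97.
Excess = $26,623.97 − $18,246.71 = $8,377.26.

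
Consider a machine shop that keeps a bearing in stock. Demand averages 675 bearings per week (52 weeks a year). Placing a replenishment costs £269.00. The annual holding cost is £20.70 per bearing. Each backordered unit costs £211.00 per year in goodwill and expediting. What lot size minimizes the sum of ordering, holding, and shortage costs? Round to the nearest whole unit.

Annual demand D = 675 × 52 = 35,100.
With planned backorders, Q* = √(2DS/H) · √((H+B)/B).
√(2DS/H) = √(2 × 35,100 × 269 / 20.7) = 955.123.
√((H+B)/B) = √((20.7+211)/211) = 1.0479.
Q* ≈ 1000.878.

Q* ≈ 1,001 bearings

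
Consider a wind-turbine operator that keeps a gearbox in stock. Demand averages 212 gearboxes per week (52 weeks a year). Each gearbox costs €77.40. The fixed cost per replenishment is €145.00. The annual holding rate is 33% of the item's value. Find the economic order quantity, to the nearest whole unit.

Annual demand D = 212 × 52 = 11,024.
Holding cost H = 0.33 × €77.40 = €25.5420 per unit per year.
EOQ = √(2DS / H) = √(2 × 11,024 × 145 / 25.542).
= √(3,196,960 / 25.542) = √125,164.8266 ≈ 353.786.

Q* ≈ 354 gearboxes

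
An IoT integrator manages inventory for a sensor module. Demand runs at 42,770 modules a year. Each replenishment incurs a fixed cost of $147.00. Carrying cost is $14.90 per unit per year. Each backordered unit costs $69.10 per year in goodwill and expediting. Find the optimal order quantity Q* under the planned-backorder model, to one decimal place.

Q* ≈ 1,012.9 modules

With planned backorders, Q* = √(2DS/H) · √((H+B)/B).
√(2DS/H) = √(2 × 42,770 × 147 / 14.9) = 918.650.
√((H+B)/B) = √((14.9+69.1)/69.1) = 1.1026.
Q* ≈ 1012.863.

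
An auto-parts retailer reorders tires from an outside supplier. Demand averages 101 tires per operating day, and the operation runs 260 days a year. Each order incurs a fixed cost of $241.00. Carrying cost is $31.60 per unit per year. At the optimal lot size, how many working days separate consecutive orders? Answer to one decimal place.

Annual demand D = 101 × 260 = 26,260.
EOQ = √(2DS/H) = √(2 × 26,260 × 241 / 31.6) ≈ 632.89.
Cycle time = Q*/D × 260 = 632.89 / 26,260 × 260 ≈ 6.266 days.

T ≈ 6.3 days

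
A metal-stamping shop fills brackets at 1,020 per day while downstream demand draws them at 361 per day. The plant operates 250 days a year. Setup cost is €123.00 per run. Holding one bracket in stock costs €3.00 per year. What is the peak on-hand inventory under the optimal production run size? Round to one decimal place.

I_max ≈ 2,186.6 brackets

Annual demand D = 361 × 250 = 90,250.
Production build-up factor (1 − d/p) = 1 − 361/1,020 = 0.6461.
Q* = √(2DS / (H(1 − d/p))) = √(2 × 90,250 × 123 / (3 × 0.6461)).
= √(22,201,500 / 1.9382) ≈ 3384.449.
Maximum inventory = Q*(1 − d/p) = 3384.449 × 0.6461 ≈ 2186.619.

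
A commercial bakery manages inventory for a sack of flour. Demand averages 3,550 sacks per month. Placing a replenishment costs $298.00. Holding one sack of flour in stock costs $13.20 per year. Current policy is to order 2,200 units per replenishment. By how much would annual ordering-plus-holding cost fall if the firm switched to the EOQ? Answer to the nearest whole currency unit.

Annual demand D = 3,550 × 12 = 42,600.
EOQ = √(2DS/H) = √(2 × 42,600 × 298 / 13.2) ≈ 1386.89.
Cost at Q* = (D/Q*)S + (Q*/2)H = √(2DSH) ≈ $18,306.90.
Cost at Q = 2,200: (42,600/2,200)×298 + (2,200/2)×13.2 = $5,770.36 + $14,520.00 = $20,290.36.
Excess = $20,290.36 − $18,306.90 = $1,983.46.

Extra cost ≈ $1,983 per year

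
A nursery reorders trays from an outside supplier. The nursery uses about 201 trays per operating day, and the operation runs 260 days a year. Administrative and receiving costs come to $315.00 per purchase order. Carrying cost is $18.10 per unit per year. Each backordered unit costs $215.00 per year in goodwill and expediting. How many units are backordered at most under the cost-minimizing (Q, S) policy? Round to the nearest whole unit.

Annual demand D = 201 × 260 = 52,260.
With planned backorders, Q* = √(2DS/H) · √((H+B)/B).
√(2DS/H) = √(2 × 52,260 × 315 / 18.1) = 1348.701.
√((H+B)/B) = √((18.1+215)/215) = 1.0412.
Q* ≈ 1404.325.
S* = Q* · H/(H+B) = 1404.325 × 18.1/233.1 ≈ 109.045.

S* ≈ 109 trays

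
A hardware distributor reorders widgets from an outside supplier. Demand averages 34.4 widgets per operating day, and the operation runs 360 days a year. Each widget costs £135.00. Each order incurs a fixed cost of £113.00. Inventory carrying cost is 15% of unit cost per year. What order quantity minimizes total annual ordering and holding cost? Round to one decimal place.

Q* ≈ 371.8 widgets

Annual demand D = 34.4 × 360 = 12,384.
Holding cost H = 0.15 × £135.00 = £20.2500 per unit per year.
EOQ = √(2DS / H) = √(2 × 12,384 × 113 / 20.25).
= √(2,798,784 / 20.25) = √138,211.5556 ≈ 371.768.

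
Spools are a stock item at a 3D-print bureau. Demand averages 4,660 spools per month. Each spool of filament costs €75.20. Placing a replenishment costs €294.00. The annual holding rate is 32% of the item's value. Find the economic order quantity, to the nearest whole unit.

Q* ≈ 1,169 spools

Annual demand D = 4,660 × 12 = 55,920.
Holding cost H = 0.32 × €75.20 = €24.0640 per unit per year.
EOQ = √(2DS / H) = √(2 × 55,920 × 294 / 24.064).
= √(32,880,960 / 24.064) = √1,366,396.2766 ≈ 1168.930.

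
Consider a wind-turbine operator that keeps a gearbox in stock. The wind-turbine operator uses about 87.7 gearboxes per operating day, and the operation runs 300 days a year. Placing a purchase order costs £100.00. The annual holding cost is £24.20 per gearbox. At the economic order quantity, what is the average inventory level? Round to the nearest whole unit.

Annual demand D = 87.7 × 300 = 26,310.
Q* = √(2DS/H) = √(2 × 26,310 × 100 / 24.2) ≈ 466.30.
Average inventory = Q*/2 ≈ 466.30 / 2 = 233.151.

Average inventory ≈ 233 gearboxes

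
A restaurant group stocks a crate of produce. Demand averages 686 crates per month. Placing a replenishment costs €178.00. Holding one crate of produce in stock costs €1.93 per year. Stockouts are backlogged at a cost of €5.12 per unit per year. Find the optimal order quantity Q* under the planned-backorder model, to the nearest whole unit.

Annual demand D = 686 × 12 = 8,232.
With planned backorders, Q* = √(2DS/H) · √((H+B)/B).
√(2DS/H) = √(2 × 8,232 × 178 / 1.93) = 1232.251.
√((H+B)/B) = √((1.93+5.12)/5.12) = 1.1734.
Q* ≈ 1445.968.

Q* ≈ 1,446 crates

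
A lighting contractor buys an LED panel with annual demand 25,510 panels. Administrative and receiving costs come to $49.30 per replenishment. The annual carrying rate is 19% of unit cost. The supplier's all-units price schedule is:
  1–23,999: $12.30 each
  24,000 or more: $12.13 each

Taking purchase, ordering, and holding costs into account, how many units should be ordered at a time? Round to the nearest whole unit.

Q* ≈ 1,037 panels

Holding cost per unit per year at price C is H = 0.19·C.
Candidates are each tier's EOQ (if it falls in that tier) and each price-break quantity.
EOQ at $12.30 = 1037.4 (feasible in tier 1): TC = 25,510×$12.30 + (25,510/1037.4)×49.3 + (1037.4/2)×0.19×$12.30 = $316,197.50.
EOQ at $12.13 = 1044.7 < 24000, so use break Q=24000: TC = 25,510×$12.13 + (25,510/24000.0)×49.3 + (24000.0/2)×0.19×$12.13 = $337,145.10.
Lowest total cost is $316,197.50 at Q = 1037.4.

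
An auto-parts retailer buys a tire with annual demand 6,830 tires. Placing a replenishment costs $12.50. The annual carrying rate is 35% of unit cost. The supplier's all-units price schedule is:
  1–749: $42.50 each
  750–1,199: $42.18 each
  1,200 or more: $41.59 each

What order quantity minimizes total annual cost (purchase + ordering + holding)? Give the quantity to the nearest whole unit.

Q* ≈ 107 tires

Holding cost per unit per year at price C is H = 0.35·C.
For each price level, check whether its EOQ is feasible; otherwise the best quantity at that price is the breakpoint.
EOQ at $42.50 = 107.1 (feasible in tier 1): TC = 6,830×$42.50 + (6,830/107.1)×12.5 + (107.1/2)×0.35×$42.50 = $291,868.71.
EOQ at $42.18 = 107.5 < 750, so use break Q=750: TC = 6,830×$42.18 + (6,830/750.0)×12.5 + (750.0/2)×0.35×$42.18 = $293,739.36.
EOQ at $41.59 = 108.3 < 1200, so use break Q=1200: TC = 6,830×$41.59 + (6,830/1200.0)×12.5 + (1200.0/2)×0.35×$41.59 = $292,864.75.
Lowest total cost is $291,868.71 at Q = 107.1.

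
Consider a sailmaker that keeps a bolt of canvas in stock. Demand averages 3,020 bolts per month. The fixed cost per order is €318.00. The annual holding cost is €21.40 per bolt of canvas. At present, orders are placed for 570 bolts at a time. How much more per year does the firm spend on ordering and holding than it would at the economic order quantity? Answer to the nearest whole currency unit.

Annual demand D = 3,020 × 12 = 36,240.
EOQ = √(2DS/H) = √(2 × 36,240 × 318 / 21.4) ≈ 1037.81.
Cost at Q* = (D/Q*)S + (Q*/2)H = √(2DSH) ≈ €22,209.03.
Cost at Q = 570: (36,240/570)×318 + (570/2)×21.4 = €20,218.11 + €6,099.00 = €26,317.11.
Excess = €26,317.11 − €22,209.03 = €4,108.08.

Extra cost ≈ €4,108 per year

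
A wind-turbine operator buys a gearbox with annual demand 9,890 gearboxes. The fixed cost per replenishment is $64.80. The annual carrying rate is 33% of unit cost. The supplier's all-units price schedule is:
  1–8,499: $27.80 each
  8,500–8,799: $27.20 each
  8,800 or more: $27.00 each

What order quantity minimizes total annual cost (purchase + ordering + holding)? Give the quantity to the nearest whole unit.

Holding cost per unit per year at price C is H = 0.33·C.
Evaluate total cost at each tier's feasible EOQ or, if the EOQ is below the tier, at the tier's minimum quantity.
EOQ at $27.80 = 373.8 (feasible in tier 1): TC = 9,890×$27.80 + (9,890/373.8)×64.8 + (373.8/2)×0.33×$27.80 = $278,371.10.
EOQ at $27.20 = 377.9 < 8500, so use break Q=8500: TC = 9,890×$27.20 + (9,890/8500.0)×64.8 + (8500.0/2)×0.33×$27.20 = $307,231.40.
EOQ at $27.00 = 379.3 < 8800, so use break Q=8800: TC = 9,890×$27.00 + (9,890/8800.0)×64.8 + (8800.0/2)×0.33×$27.00 = $306,306.83.
Lowest total cost is $278,371.10 at Q = 373.8.

Q* ≈ 374 gearboxes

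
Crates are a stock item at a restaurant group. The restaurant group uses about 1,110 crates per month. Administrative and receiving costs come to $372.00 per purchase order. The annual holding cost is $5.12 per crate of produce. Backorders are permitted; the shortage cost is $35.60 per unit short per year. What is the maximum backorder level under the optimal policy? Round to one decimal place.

S* ≈ 187.1 crates

Annual demand D = 1,110 × 12 = 13,320.
With planned backorders, Q* = √(2DS/H) · √((H+B)/B).
√(2DS/H) = √(2 × 13,320 × 372 / 5.12) = 1391.245.
√((H+B)/B) = √((5.12+35.6)/35.6) = 1.0695.
Q* ≈ 1487.930.
S* = Q* · H/(H+B) = 1487.930 × 5.12/40.72 ≈ 187.087.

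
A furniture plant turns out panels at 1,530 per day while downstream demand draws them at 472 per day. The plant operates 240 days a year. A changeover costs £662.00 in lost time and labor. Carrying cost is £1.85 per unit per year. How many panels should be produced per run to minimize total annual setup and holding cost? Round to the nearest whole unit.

Annual demand D = 472 × 240 = 113,280.
Production build-up factor (1 − d/p) = 1 − 472/1,530 = 0.6915.
Q* = √(2DS / (H(1 − d/p))) = √(2 × 113,280 × 662 / (1.85 × 0.6915)).
= √(149,982,720 / 1.2793) ≈ 10827.735.

Q* ≈ 10,828 panels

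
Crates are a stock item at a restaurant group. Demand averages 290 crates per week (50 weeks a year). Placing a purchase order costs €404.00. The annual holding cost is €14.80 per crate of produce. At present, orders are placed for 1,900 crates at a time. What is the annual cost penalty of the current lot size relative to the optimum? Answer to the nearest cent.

Annual demand D = 290 × 50 = 14,500.
EOQ = √(2DS/H) = √(2 × 14,500 × 404 / 14.8) ≈ 889.73.
Cost at Q* = (D/Q*)S + (Q*/2)H = √(2DSH) ≈ €13,168.02.
Cost at Q = 1,900: (14,500/1,900)×404 + (1,900/2)×14.8 = €3,083.16 + €14,060.00 = €17,143.16.
Excess = €17,143.16 − €13,168.02 = €3,975.14.

Extra cost ≈ €3,975.14 per year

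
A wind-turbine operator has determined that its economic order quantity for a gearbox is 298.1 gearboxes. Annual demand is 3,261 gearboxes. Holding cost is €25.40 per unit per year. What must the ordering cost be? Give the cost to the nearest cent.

Squaring Q* = √(2DS/H) gives Q*² = 2DS/H.
From Q* = √(2DS/H): S = Q*²H / (2D) = 298.1² × 25.4 / (2 × 3,261) = 346.0803.

S ≈ €346.08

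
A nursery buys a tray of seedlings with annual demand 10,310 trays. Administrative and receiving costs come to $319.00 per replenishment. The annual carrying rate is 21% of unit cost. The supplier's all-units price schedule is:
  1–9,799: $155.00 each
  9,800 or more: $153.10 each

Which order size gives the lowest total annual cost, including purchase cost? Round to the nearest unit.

Q* ≈ 450 trays

Holding cost per unit per year at price C is H = 0.21·C.
Candidates are each tier's EOQ (if it falls in that tier) and each price-break quantity.
EOQ at $155.00 = 449.5 (feasible in tier 1): TC = 10,310×$155.00 + (10,310/449.5)×319 + (449.5/2)×0.21×$155.00 = $1,612,682.39.
EOQ at $153.10 = 452.3 < 9800, so use break Q=9800: TC = 10,310×$153.10 + (10,310/9800.0)×319 + (9800.0/2)×0.21×$153.10 = $1,736,336.50.
Lowest total cost is $1,612,682.39 at Q = 449.5.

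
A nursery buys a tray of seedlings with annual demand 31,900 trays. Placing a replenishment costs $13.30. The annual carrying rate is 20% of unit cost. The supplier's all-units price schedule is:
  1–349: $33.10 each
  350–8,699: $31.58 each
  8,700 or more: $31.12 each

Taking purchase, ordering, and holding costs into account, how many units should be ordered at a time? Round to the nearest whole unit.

Holding cost per unit per year at price C is H = 0.20·C.
Evaluate total cost at each tier's feasible EOQ or, if the EOQ is below the tier, at the tier's minimum quantity.
Tier 1 ($33.10): EOQ = 358.0 exceeds tier's upper bound 349, so this tier is dominated.
EOQ at $31.58 = 366.5 (feasible in tier 2): TC = 31,900×$31.58 + (31,900/366.5)×13.3 + (366.5/2)×0.20×$31.58 = $1,009,717.03.
EOQ at $31.12 = 369.2 < 8700, so use break Q=8700: TC = 31,900×$31.12 + (31,900/8700.0)×13.3 + (8700.0/2)×0.20×$31.12 = $1,019,851.17.
Lowest total cost is $1,009,717.03 at Q = 366.5.

Q* ≈ 367 trays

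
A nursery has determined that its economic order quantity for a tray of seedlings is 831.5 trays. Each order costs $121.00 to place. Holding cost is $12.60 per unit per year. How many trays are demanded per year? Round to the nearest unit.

The basic EOQ model gives Q* = √(2DS/H); rearrange for the unknown.
From Q* = √(2DS/H): D = Q*²H / (2S) = 831.5² × 12.6 / (2 × 121) = 35998.109.

D ≈ 35,998 trays per year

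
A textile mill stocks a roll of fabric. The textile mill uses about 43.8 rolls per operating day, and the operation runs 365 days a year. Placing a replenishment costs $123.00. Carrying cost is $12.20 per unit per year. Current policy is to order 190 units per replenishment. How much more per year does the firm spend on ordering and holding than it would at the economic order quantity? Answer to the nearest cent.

Extra cost ≈ $4,581.71 per year

Annual demand D = 43.8 × 365 = 15,987.
EOQ = √(2DS/H) = √(2 × 15,987 × 123 / 12.2) ≈ 567.77.
Cost at Q* = (D/Q*)S + (Q*/2)H = √(2DSH) ≈ $6,926.77.
Cost at Q = 190: (15,987/190)×123 + (190/2)×12.2 = $10,349.48 + $1,159.00 = $11,508.48.
Excess = $11,508.48 − $6,926.77 = $4,581.71.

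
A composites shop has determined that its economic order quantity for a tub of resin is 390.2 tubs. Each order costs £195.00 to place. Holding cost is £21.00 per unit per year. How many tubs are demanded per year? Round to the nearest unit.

D ≈ 8,198 tubs per year

The basic EOQ model gives Q* = √(2DS/H); rearrange for the unknown.
From Q* = √(2DS/H): D = Q*²H / (2S) = 390.2² × 21 / (2 × 195) = 8198.402.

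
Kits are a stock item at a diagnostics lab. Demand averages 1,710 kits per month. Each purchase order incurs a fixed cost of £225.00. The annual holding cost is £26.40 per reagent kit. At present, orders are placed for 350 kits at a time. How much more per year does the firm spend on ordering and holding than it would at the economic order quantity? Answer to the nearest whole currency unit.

Extra cost ≈ £2,198 per year

Annual demand D = 1,710 × 12 = 20,520.
EOQ = √(2DS/H) = √(2 × 20,520 × 225 / 26.4) ≈ 591.42.
Cost at Q* = (D/Q*)S + (Q*/2)H = √(2DSH) ≈ £15,613.38.
Cost at Q = 350: (20,520/350)×225 + (350/2)×26.4 = £13,191.43 + £4,620.00 = £17,811.43.
Excess = £17,811.43 − £15,613.38 = £2,198.05.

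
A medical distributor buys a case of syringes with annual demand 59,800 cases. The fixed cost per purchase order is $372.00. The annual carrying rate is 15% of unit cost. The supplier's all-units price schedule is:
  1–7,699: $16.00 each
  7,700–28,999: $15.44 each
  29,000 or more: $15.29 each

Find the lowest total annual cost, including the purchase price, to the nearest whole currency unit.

TC* ≈ $935,118

Holding cost per unit per year at price C is H = 0.15·C.
For each price level, check whether its EOQ is feasible; otherwise the best quantity at that price is the breakpoint.
EOQ at $16.00 = 4305.6 (feasible in tier 1): TC = 59,800×$16.00 + (59,800/4305.6)×372 + (4305.6/2)×0.15×$16.00 = $967,133.39.
EOQ at $15.44 = 4383.0 < 7700, so use break Q=7700: TC = 59,800×$15.44 + (59,800/7700.0)×372 + (7700.0/2)×0.15×$15.44 = $935,117.64.
EOQ at $15.29 = 4404.4 < 29000, so use break Q=29000: TC = 59,800×$15.29 + (59,800/29000.0)×372 + (29000.0/2)×0.15×$15.29 = $948,364.84.
Lowest total cost among the candidates is at Q = 7700.0.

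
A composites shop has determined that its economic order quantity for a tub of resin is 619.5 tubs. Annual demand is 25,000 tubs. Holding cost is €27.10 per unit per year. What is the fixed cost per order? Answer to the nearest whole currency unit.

S ≈ €208

The basic EOQ model gives Q* = √(2DS/H); rearrange for the unknown.
From Q* = √(2DS/H): S = Q*²H / (2D) = 619.5² × 27.1 / (2 × 25,000) = 208.0089.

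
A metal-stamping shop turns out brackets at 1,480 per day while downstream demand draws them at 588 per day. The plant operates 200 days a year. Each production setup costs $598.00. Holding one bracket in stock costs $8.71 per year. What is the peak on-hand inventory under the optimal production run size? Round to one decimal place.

I_max ≈ 3,119.7 brackets

Annual demand D = 588 × 200 = 117,600.
Production build-up factor (1 − d/p) = 1 − 588/1,480 = 0.6027.
Q* = √(2DS / (H(1 − d/p))) = √(2 × 117,600 × 598 / (8.71 × 0.6027)).
= √(140,649,600 / 5.2495) ≈ 5176.171.
Maximum inventory = Q*(1 − d/p) = 5176.171 × 0.6027 ≈ 3119.692.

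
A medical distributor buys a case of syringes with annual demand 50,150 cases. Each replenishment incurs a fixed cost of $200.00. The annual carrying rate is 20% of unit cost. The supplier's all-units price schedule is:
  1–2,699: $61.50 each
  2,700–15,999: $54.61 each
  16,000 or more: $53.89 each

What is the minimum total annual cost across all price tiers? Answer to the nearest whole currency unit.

TC* ≈ $2,757,151

Holding cost per unit per year at price C is H = 0.20·C.
Evaluate total cost at each tier's feasible EOQ or, if the EOQ is below the tier, at the tier's minimum quantity.
EOQ at $61.50 = 1277.1 (feasible in tier 1): TC = 50,150×$61.50 + (50,150/1277.1)×200 + (1277.1/2)×0.20×$61.50 = $3,099,932.90.
EOQ at $54.61 = 1355.2 < 2700, so use break Q=2700: TC = 50,150×$54.61 + (50,150/2700.0)×200 + (2700.0/2)×0.20×$54.61 = $2,757,151.01.
EOQ at $53.89 = 1364.3 < 16000, so use break Q=16000: TC = 50,150×$53.89 + (50,150/16000.0)×200 + (16000.0/2)×0.20×$53.89 = $2,789,434.38.
Lowest total cost among the candidates is at Q = 2700.0.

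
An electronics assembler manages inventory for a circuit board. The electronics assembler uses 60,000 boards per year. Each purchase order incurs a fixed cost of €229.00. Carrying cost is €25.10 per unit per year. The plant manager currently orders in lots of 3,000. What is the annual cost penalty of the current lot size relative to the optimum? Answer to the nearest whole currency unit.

Extra cost ≈ €15,967 per year

EOQ = √(2DS/H) = √(2 × 60,000 × 229 / 25.1) ≈ 1046.34.
Cost at Q* = (D/Q*)S + (Q*/2)H = √(2DSH) ≈ €26,263.05.
Cost at Q = 3,000: (60,000/3,000)×229 + (3,000/2)×25.1 = €4,580.00 + €37,650.00 = €42,230.00.
Excess = €42,230.00 − €26,263.05 = €15,966.95.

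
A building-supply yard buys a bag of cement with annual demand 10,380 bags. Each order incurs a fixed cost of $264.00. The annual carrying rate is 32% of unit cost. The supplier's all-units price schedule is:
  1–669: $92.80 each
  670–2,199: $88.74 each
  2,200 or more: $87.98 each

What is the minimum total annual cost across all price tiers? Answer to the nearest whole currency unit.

Holding cost per unit per year at price C is H = 0.32·C.
Candidates are each tier's EOQ (if it falls in that tier) and each price-break quantity.
EOQ at $92.80 = 429.6 (feasible in tier 1): TC = 10,380×$92.80 + (10,380/429.6)×264 + (429.6/2)×0.32×$92.80 = $976,021.47.
EOQ at $88.74 = 439.3 < 670, so use break Q=670: TC = 10,380×$88.74 + (10,380/670.0)×264 + (670.0/2)×0.32×$88.74 = $934,724.16.
EOQ at $87.98 = 441.2 < 2200, so use break Q=2200: TC = 10,380×$87.98 + (10,380/2200.0)×264 + (2200.0/2)×0.32×$87.98 = $945,446.96.
Lowest total cost among the candidates is at Q = 670.0.

TC* ≈ $934,724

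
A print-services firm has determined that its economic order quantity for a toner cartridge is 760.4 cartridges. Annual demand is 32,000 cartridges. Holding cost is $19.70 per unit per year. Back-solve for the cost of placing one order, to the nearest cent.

Squaring Q* = √(2DS/H) gives Q*² = 2DS/H.
From Q* = √(2DS/H): S = Q*²H / (2D) = 760.4² × 19.7 / (2 × 32,000) = 177.9797.

S ≈ $177.98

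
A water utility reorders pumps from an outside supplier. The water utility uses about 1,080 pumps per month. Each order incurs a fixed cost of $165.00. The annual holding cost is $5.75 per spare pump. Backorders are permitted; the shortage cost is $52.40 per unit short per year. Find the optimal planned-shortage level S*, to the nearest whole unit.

S* ≈ 90 pumps

Annual demand D = 1,080 × 12 = 12,960.
With planned backorders, Q* = √(2DS/H) · √((H+B)/B).
√(2DS/H) = √(2 × 12,960 × 165 / 5.75) = 862.433.
√((H+B)/B) = √((5.75+52.4)/52.4) = 1.0534.
Q* ≈ 908.521.
S* = Q* · H/(H+B) = 908.521 × 5.75/58.15 ≈ 89.837.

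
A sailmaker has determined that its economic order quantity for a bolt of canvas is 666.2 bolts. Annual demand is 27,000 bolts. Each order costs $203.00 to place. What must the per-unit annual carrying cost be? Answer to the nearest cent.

The basic EOQ model gives Q* = √(2DS/H); rearrange for the unknown.
From Q* = √(2DS/H): H = 2DS / Q*² = 2 × 27,000 × 203 / 666.2² = 24.6991.

H ≈ $24.70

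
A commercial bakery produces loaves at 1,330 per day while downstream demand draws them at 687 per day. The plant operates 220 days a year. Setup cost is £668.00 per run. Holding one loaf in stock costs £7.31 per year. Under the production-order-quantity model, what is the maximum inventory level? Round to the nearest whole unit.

I_max ≈ 3,654 loaves

Annual demand D = 687 × 220 = 151,140.
Production build-up factor (1 − d/p) = 1 − 687/1,330 = 0.4835.
Q* = √(2DS / (H(1 − d/p))) = √(2 × 151,140 × 668 / (7.31 × 0.4835)).
= √(201,923,040 / 3.5341) ≈ 7558.830.
Maximum inventory = Q*(1 − d/p) = 7558.830 × 0.4835 ≈ 3654.382.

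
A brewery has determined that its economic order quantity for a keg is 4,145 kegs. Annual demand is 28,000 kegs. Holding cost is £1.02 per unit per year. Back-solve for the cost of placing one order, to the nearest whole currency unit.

Invert the EOQ relation Q*² = 2DS/H.
From Q* = √(2DS/H): S = Q*²H / (2D) = 4,145² × 1.02 / (2 × 28,000) = 312.9401.

S ≈ £313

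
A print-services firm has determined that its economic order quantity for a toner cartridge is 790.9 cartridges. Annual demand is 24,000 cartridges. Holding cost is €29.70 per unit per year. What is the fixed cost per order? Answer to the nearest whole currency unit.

S ≈ €387

Invert the EOQ relation Q*² = 2DS/H.
From Q* = √(2DS/H): S = Q*²H / (2D) = 790.9² × 29.7 / (2 × 24,000) = 387.0422.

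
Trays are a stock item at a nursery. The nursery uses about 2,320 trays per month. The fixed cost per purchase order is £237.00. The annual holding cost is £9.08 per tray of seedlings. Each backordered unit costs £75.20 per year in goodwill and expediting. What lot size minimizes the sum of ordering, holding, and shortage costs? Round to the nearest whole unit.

Q* ≈ 1,276 trays

Annual demand D = 2,320 × 12 = 27,840.
With planned backorders, Q* = √(2DS/H) · √((H+B)/B).
√(2DS/H) = √(2 × 27,840 × 237 / 9.08) = 1205.538.
√((H+B)/B) = √((9.08+75.2)/75.2) = 1.0587.
Q* ≈ 1276.245.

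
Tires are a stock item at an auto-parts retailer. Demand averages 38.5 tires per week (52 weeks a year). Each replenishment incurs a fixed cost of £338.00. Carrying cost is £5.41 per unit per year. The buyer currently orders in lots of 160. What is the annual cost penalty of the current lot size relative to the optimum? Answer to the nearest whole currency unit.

Annual demand D = 38.5 × 52 = 2,002.
EOQ = √(2DS/H) = √(2 × 2,002 × 338 / 5.41) ≈ 500.16.
Cost at Q* = (D/Q*)S + (Q*/2)H = √(2DSH) ≈ £2,705.85.
Cost at Q = 160: (2,002/160)×338 + (160/2)×5.41 = £4,229.22 + £432.80 = £4,662.02.
Excess = £4,662.02 − £2,705.85 = £1,956.17.

Extra cost ≈ £1,956 per year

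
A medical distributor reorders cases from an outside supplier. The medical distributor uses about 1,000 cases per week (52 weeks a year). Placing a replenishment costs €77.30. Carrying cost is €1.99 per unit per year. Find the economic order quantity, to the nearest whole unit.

Annual demand D = 1,000 × 52 = 52,000.
EOQ = √(2DS / H) = √(2 × 52,000 × 77.3 / 1.99).
= √(8,039,200 / 1.99) = √4,039,798.995 ≈ 2009.925.

Q* ≈ 2,010 cases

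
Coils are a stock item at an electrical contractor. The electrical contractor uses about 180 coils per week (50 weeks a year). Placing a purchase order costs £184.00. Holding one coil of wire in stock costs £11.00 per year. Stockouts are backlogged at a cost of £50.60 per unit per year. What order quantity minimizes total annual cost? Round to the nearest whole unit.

Q* ≈ 605 coils

Annual demand D = 180 × 50 = 9,000.
With planned backorders, Q* = √(2DS/H) · √((H+B)/B).
√(2DS/H) = √(2 × 9,000 × 184 / 11) = 548.718.
√((H+B)/B) = √((11+50.6)/50.6) = 1.1034.
Q* ≈ 605.430.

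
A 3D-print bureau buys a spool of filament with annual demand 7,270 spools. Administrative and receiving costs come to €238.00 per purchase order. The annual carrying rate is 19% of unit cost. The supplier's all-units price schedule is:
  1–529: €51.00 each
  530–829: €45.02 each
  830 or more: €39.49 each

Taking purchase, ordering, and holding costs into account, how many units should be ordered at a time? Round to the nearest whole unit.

Q* ≈ 830 spools

Holding cost per unit per year at price C is H = 0.19·C.
Candidates are each tier's EOQ (if it falls in that tier) and each price-break quantity.
Tier 1 (€51.00): EOQ = 597.6 exceeds tier's upper bound 529, so this tier is dominated.
EOQ at €45.02 = 636.0 (feasible in tier 2): TC = 7,270×€45.02 + (7,270/636.0)×238 + (636.0/2)×0.19×€45.02 = €332,736.04.
EOQ at €39.49 = 679.1 < 830, so use break Q=830: TC = 7,270×€39.49 + (7,270/830.0)×238 + (830.0/2)×0.19×€39.49 = €292,290.74.
Lowest total cost is €292,290.74 at Q = 830.0.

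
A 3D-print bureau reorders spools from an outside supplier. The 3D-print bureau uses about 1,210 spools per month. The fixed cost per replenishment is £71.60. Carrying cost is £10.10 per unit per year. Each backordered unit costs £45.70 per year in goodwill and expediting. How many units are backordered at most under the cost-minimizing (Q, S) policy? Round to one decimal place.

Annual demand D = 1,210 × 12 = 14,520.
With planned backorders, Q* = √(2DS/H) · √((H+B)/B).
√(2DS/H) = √(2 × 14,520 × 71.6 / 10.1) = 453.726.
√((H+B)/B) = √((10.1+45.7)/45.7) = 1.1050.
Q* ≈ 501.364.
S* = Q* · H/(H+B) = 501.364 × 10.1/55.8 ≈ 90.749.

S* ≈ 90.7 spools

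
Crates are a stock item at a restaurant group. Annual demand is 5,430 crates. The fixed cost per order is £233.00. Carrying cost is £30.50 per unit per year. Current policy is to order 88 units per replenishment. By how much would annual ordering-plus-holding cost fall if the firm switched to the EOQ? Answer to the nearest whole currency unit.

EOQ = √(2DS/H) = √(2 × 5,430 × 233 / 30.5) ≈ 288.03.
Cost at Q* = (D/Q*)S + (Q*/2)H = √(2DSH) ≈ £8,785.02.
Cost at Q = 88: (5,430/88)×233 + (88/2)×30.5 = £14,377.16 + £1,342.00 = £15,719.16.
Excess = £15,719.16 − £8,785.02 = £6,934.14.

Extra cost ≈ £6,934 per year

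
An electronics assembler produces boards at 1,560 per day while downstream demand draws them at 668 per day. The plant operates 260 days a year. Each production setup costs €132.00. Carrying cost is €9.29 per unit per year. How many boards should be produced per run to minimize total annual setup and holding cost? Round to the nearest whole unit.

Annual demand D = 668 × 260 = 173,680.
Production build-up factor (1 − d/p) = 1 − 668/1,560 = 0.5718.
Q* = √(2DS / (H(1 − d/p))) = √(2 × 173,680 × 132 / (9.29 × 0.5718)).
= √(45,851,520 / 5.312) ≈ 2937.980.

Q* ≈ 2,938 boards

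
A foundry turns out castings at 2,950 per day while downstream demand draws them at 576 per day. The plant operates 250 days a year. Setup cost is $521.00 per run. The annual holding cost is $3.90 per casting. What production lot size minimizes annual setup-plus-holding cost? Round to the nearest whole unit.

Annual demand D = 576 × 250 = 144,000.
Production build-up factor (1 − d/p) = 1 − 576/2,950 = 0.8047.
Q* = √(2DS / (H(1 − d/p))) = √(2 × 144,000 × 521 / (3.9 × 0.8047)).
= √(150,048,000 / 3.1385) ≈ 6914.383.

Q* ≈ 6,914 castings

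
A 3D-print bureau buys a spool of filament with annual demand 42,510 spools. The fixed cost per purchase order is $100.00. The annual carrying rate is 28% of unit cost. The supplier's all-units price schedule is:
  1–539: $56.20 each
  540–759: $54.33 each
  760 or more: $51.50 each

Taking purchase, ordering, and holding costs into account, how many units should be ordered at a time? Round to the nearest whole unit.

Q* ≈ 768 spools

Holding cost per unit per year at price C is H = 0.28·C.
For each price level, check whether its EOQ is feasible; otherwise the best quantity at that price is the breakpoint.
Tier 1 ($56.20): EOQ = 735.0 exceeds tier's upper bound 539, so this tier is dominated.
EOQ at $54.33 = 747.6 (feasible in tier 2): TC = 42,510×$54.33 + (42,510/747.6)×100 + (747.6/2)×0.28×$54.33 = $2,320,940.89.
EOQ at $51.50 = 767.9 (feasible in tier 3): TC = 42,510×$51.50 + (42,510/767.9)×100 + (767.9/2)×0.28×$51.50 = $2,200,337.44.
Lowest total cost is $2,200,337.44 at Q = 767.9.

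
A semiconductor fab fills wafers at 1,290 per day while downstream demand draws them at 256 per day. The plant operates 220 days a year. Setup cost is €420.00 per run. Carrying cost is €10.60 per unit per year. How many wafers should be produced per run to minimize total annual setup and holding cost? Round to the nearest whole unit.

Q* ≈ 2,360 wafers

Annual demand D = 256 × 220 = 56,320.
Production build-up factor (1 − d/p) = 1 − 256/1,290 = 0.8016.
Q* = √(2DS / (H(1 − d/p))) = √(2 × 56,320 × 420 / (10.6 × 0.8016)).
= √(47,308,800 / 8.4964) ≈ 2359.677.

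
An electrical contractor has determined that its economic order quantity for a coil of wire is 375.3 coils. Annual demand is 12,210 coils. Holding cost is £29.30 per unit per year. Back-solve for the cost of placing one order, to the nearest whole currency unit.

Squaring Q* = √(2DS/H) gives Q*² = 2DS/H.
From Q* = √(2DS/H): S = Q*²H / (2D) = 375.3² × 29.3 / (2 × 12,210) = 168.9970.

S ≈ £169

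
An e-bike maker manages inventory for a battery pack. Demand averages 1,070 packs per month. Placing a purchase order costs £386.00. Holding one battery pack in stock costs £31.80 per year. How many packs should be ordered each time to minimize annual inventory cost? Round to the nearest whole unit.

Q* ≈ 558 packs

Annual demand D = 1,070 × 12 = 12,840.
EOQ = √(2DS / H) = √(2 × 12,840 × 386 / 31.8).
= √(9,912,480 / 31.8) = √311,713.2075 ≈ 558.313.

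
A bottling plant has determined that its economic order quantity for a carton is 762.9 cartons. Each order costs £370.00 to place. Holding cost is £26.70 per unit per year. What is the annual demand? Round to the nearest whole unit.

D ≈ 21,000 cartons per year

The basic EOQ model gives Q* = √(2DS/H); rearrange for the unknown.
From Q* = √(2DS/H): D = Q*²H / (2S) = 762.9² × 26.7 / (2 × 370) = 20999.781.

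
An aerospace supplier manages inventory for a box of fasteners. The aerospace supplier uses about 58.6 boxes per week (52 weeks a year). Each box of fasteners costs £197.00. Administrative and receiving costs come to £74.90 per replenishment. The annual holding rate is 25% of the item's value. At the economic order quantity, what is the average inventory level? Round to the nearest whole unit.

Annual demand D = 58.6 × 52 = 3,047.2.
Holding cost H = 0.25 × £197.00 = £49.2500 per unit per year.
The optimal lot size = √(2DS/H) = √(2 × 3,047.2 × 74.9 / 49.25) ≈ 96.27.
Average inventory = Q*/2 ≈ 96.27 / 2 = 48.136.

Average inventory ≈ 48 boxes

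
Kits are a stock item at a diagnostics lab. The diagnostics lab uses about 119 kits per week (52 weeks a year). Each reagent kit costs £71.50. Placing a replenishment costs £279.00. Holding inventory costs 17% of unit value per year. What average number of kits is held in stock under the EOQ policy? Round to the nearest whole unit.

Average inventory ≈ 266 kits

Annual demand D = 119 × 52 = 6,188.
Holding cost H = 0.17 × £71.50 = £12.1550 per unit per year.
The optimal lot size = √(2DS/H) = √(2 × 6,188 × 279 / 12.155) ≈ 532.98.
Average inventory = Q*/2 ≈ 532.98 / 2 = 266.492.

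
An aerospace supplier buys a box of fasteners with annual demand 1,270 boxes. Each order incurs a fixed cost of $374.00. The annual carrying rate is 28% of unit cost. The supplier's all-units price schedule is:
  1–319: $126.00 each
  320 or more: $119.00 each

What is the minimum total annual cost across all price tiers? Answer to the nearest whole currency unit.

TC* ≈ $157,946

Holding cost per unit per year at price C is H = 0.28·C.
Evaluate total cost at each tier's feasible EOQ or, if the EOQ is below the tier, at the tier's minimum quantity.
EOQ at $126.00 = 164.1 (feasible in tier 1): TC = 1,270×$126.00 + (1,270/164.1)×374 + (164.1/2)×0.28×$126.00 = $165,809.18.
EOQ at $119.00 = 168.8 < 320, so use break Q=320: TC = 1,270×$119.00 + (1,270/320.0)×374 + (320.0/2)×0.28×$119.00 = $157,945.51.
Lowest total cost among the candidates is at Q = 320.0.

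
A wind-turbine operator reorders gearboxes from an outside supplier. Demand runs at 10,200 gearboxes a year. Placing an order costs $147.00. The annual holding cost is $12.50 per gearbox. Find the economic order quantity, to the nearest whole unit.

Q* ≈ 490 gearboxes

EOQ = √(2DS / H) = √(2 × 10,200 × 147 / 12.5).
= √(2,998,800 / 12.5) = √239,904 ≈ 489.800.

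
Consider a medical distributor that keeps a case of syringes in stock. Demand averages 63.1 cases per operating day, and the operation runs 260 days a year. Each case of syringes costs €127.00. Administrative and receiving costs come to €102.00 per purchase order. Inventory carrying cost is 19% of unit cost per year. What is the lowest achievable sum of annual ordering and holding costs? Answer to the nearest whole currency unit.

Annual demand D = 63.1 × 260 = 16,406.
Holding cost H = 0.19 × €127.00 = €24.1300 per unit per year.
EOQ = √(2DS/H) = √(2 × 16,406 × 102 / 24.13) ≈ 372.42.
At Q*, ordering cost (D/Q*)S equals holding cost (Q*/2)H, each = √(DSH/2).
Minimum total = √(2DSH) = √(2 × 16,406 × 102 × 24.13) ≈ 8986.594.

TC* ≈ €8,987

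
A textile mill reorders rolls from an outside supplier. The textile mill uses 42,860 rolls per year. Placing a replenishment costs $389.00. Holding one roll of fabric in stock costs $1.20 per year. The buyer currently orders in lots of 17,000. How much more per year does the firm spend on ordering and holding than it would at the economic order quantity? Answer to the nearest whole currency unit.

Extra cost ≈ $4,855 per year

EOQ = √(2DS/H) = √(2 × 42,860 × 389 / 1.2) ≈ 5271.39.
Cost at Q* = (D/Q*)S + (Q*/2)H = √(2DSH) ≈ $6,325.67.
Cost at Q = 17,000: (42,860/17,000)×389 + (17,000/2)×1.2 = $980.74 + $10,200.00 = $11,180.74.
Excess = $11,180.74 − $6,325.67 = $4,855.07.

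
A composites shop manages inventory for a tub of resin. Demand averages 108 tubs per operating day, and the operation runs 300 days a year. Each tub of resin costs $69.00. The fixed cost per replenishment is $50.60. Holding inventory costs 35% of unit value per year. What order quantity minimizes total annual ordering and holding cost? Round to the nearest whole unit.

Q* ≈ 368 tubs

Annual demand D = 108 × 300 = 32,400.
Holding cost H = 0.35 × $69.00 = $24.1500 per unit per year.
EOQ = √(2DS / H) = √(2 × 32,400 × 50.6 / 24.15).
= √(3,278,880 / 24.15) = √135,771.4286 ≈ 368.472.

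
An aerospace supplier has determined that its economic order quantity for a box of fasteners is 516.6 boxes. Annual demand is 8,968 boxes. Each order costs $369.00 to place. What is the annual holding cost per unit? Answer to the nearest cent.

Squaring Q* = √(2DS/H) gives Q*² = 2DS/H.
From Q* = √(2DS/H): H = 2DS / Q*² = 2 × 8,968 × 369 / 516.6² = 24.7995.

H ≈ $24.80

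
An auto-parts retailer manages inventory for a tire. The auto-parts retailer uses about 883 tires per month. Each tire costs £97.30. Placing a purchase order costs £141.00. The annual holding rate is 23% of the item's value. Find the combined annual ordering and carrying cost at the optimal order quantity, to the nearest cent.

TC* ≈ £8,177.41

Annual demand D = 883 × 12 = 10,596.
Holding cost H = 0.23 × £97.30 = £22.3790 per unit per year.
EOQ = √(2DS/H) = √(2 × 10,596 × 141 / 22.379) ≈ 365.41.
At the optimum the two cost components are equal, so total cost = 2·(Q*/2)H = Q*·H.
Minimum total = √(2DSH) = √(2 × 10,596 × 141 × 22.379) ≈ 8177.412.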